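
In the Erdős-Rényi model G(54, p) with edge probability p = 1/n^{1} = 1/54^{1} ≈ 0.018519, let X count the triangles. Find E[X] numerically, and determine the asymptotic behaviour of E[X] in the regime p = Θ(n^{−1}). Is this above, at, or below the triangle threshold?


Number of potential triangles: C(54, 3) = 24804.
Each occurs with probability p³ ≈ (0.018519)³ ≈ 6.3506579e-06.
By linearity: E[X] = C(54, 3)·p³ ≈ 24804 · 6.3506579e-06 ≈ 0.15752.
Here α = 1, so p = 1/n is exactly at the triangle threshold p ~ 1/n. Asymptotically E[X] → c³/6 = 1³/6 = 1/6 ≈ 0.16667, a bounded constant. In this regime the triangle count is asymptotically Poisson(c³/6).

E[X] ≈ 0.15752; in regime p = Θ(1/n^{1}) E[X] stays bounded (at the triangle threshold p ~ 1/n).


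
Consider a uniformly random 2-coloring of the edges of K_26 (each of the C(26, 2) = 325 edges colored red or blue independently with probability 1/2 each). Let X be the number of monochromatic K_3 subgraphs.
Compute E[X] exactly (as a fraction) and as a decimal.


Let X = Σ_S X_S over the C(26, 3) = 2600 subsets S of size 3, where X_S = 1 if the K_3 on S is monochromatic.
For a fixed S, the K_3 on S has C(3, 2) = 3 edges. P[all 3 edges red] = (1/2)^3, and likewise for blue, so P[monochromatic] = 2·(1/2)^3 = 2^{1 − 3} = 1/4.
Summing: E[X] = C(26, 3) · 2^{1 − 3} = 2600 · 1/4 = 650.
Numerically: E[X] ≈ 650.00000.

E[X] = C(26,3)·2^(1−C(3,2)) = 650 ≈ 650.00000.


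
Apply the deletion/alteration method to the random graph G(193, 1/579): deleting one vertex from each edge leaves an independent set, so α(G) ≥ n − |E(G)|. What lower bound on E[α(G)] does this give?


E[|E(G)|] = C(193, 2)·p = 18528 · (1/579) = 32.
E[α(G)] ≥ n − E[|E(G)|] = 193 − 32 = 161.
Numerically: ≈ 161.000000.
(This is only a lower bound; the true E[α(G)] may be larger.)

E[α(G)] ≥ 161 ≈ 161.000000.


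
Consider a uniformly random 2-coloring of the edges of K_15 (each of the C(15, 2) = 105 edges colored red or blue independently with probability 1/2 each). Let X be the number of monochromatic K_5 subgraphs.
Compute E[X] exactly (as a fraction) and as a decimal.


Let X = Σ_S X_S over the C(15, 5) = 3003 subsets S of size 5, where X_S = 1 if the K_5 on S is monochromatic.
For a fixed S, the K_5 on S has C(5, 2) = 10 edges. P[all 10 edges red] = (1/2)^10, and likewise for blue, so P[monochromatic] = 2·(1/2)^10 = 2^{1 − 10} = 1/512.
By linearity of expectation: E[X] = C(15, 5) · 2^{1 − 10} = 3003 · 1/512 = 3003/512.
Numerically: E[X] ≈ 5.865234.

E[X] = C(15,5)·2^(1−C(5,2)) = 3003/512 ≈ 5.865234.


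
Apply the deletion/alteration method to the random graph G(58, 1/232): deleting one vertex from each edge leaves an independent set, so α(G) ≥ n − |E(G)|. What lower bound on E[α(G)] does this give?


E[|E(G)|] = C(58, 2)·p = 1653 · (1/232) = 57/8.
E[α(G)] ≥ n − E[|E(G)|] = 58 − 57/8 = 407/8.
Numerically: ≈ 50.875000.
(This is only a lower bound; the true E[α(G)] may be larger.)

E[α(G)] ≥ 407/8 ≈ 50.875000.


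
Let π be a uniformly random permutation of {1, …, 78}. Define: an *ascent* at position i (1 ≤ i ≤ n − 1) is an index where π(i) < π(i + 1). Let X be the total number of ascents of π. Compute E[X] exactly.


Write X = Σ X_I over i = 1, …, 77, with X_I the indicator of one ascent.
There are 77 indicators.
For each fixed i, the pair (π(i), π(i+1)) is a uniformly random ordered pair of distinct values from {1, …, 78}; by symmetry P[π(i) < π(i+1)] = 1/2.
By linearity: E[X] = 77 · (1/2) = (78 − 1) · (1/2) = 77/2 ≈ 38.50000.

E[X] = 77/2 = 38.50000.


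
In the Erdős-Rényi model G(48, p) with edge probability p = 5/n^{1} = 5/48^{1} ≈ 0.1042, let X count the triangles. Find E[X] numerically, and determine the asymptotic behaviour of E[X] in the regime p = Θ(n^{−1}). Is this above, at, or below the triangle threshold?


Number of potential triangles: C(48, 3) = 17296.
Each occurs with probability p³ ≈ (0.1042)³ ≈ 1.130281e-03.
By linearity: E[X] = C(48, 3)·p³ ≈ 17296 · 1.130281e-03 ≈ 19.5493.
Here α = 1, so p = 5/n is exactly at the triangle threshold p ~ 1/n. Asymptotically E[X] → c³/6 = 5³/6 = 125/6 ≈ 20.8333, a bounded constant. In this regime the triangle count is asymptotically Poisson(c³/6).

E[X] ≈ 19.5493; in regime p = Θ(1/n^{1}) E[X] stays bounded (at the triangle threshold p ~ 1/n).


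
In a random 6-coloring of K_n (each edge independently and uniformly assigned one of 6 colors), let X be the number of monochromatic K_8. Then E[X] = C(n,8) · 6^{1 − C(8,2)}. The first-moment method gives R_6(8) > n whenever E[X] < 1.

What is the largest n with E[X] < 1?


We need C(n, 8) · 6^{1 − 28} < 1, i.e. C(n, 8) < 6^{28 − 1} = 1023490369077469249536.
Check values of n near the boundary:
  n = 1592: C(1592, 8) = 1005480414540892933435; 1005480414540892933435 < 1023490369077469249536? YES
  n = 1593: C(1593, 8) = 1010555394551193970323; 1010555394551193970323 < 1023490369077469249536? YES
  n = 1594: C(1594, 8) = 1015652773590544255167; 1015652773590544255167 < 1023490369077469249536? YES
  n = 1595: C(1595, 8) = 1020772636343363633895; 1020772636343363633895 < 1023490369077469249536? YES
  n = 1596: C(1596, 8) = 1025915067760710553965; 1025915067760710553965 < 1023490369077469249536? NO
  n = 1597: C(1597, 8) = 1031080153060953275445; 1031080153060953275445 < 1023490369077469249536? NO
The largest n with C(n, 8) < 1023490369077469249536 is n = 1595 (where E[X] = 113419181815929292655/113721152119718805504 ≈ 0.997). Hence R_6(8) > 1595, i.e. R_6(8) ≥ 1596.

Largest n = 1595; hence R_6(8) > 1595.


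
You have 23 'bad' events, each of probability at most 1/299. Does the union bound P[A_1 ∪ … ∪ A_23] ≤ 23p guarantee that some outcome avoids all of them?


Union bound: P[∪_{i=1}^{23} A_i] ≤ Σ_i P[A_i] ≤ 23·p = 23·(1/299) = 1/13.
Numerically: 1/13 ≈ 0.077.
Is 1/13 < 1? YES.
Since P[∪ A_i] ≤ 1/13 < 1, the complement has P[∩ A_i^c] ≥ 1 − 1/13 = 12/13 > 0, so some outcome avoids every A_i.

23·p = 1/13 ≈ 0.077; existence CERTIFIED by the union bound.


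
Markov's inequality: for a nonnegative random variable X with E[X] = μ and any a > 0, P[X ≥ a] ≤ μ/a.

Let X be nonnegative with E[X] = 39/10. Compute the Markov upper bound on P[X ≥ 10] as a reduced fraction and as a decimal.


μ = E[X] = 39/10, a = 10.
Markov: P[X ≥ 10] ≤ μ/a = (39/10)/10 = 39/100.
Numerically: ≈ 0.39000.
(Since a = 10 > μ = 3.90000, the bound 39/100 is < 1 and informative.)

P[X ≥ 10] ≤ 39/100 ≈ 0.39000.


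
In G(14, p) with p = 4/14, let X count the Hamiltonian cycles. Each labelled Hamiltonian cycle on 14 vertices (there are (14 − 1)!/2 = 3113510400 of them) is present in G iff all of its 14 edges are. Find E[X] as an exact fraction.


K_14 has (14 − 1)!/2 = 3113510400 labelled Hamiltonian cycles.
For each such Hamiltonian cycle H, let X_H = 1 if all 14 edges of H are present in G. Then P[X_H = 1] = p^{14} = (2/7)^{14} = 16384/678223072849.
By linearity of expectation: E[X] = Σ_H E[X_H] = 3113510400 · p^{14} = 3113510400 · 16384/678223072849 = 7287393484800/96889010407.
Numerically: E[X] ≈ 75.2138.

E[X] = 3113510400 · (2/7)^{14} = 7287393484800/96889010407 ≈ 75.2138.


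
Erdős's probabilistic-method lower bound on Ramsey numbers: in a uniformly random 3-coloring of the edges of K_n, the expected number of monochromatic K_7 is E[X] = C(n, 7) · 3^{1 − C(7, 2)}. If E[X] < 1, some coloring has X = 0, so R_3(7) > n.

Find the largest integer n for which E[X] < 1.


We need C(n, 7) · 3^{1 − 21} < 1, i.e. C(n, 7) < 3^{21 − 1} = 3486784401.
Check values of n near the boundary:
  n = 77: C(77, 7) = 2404808340; 2404808340 < 3486784401? YES
  n = 78: C(78, 7) = 2641902120; 2641902120 < 3486784401? YES
  n = 79: C(79, 7) = 2898753715; 2898753715 < 3486784401? YES
  n = 80: C(80, 7) = 3176716400; 3176716400 < 3486784401? YES
  n = 81: C(81, 7) = 3477216600; 3477216600 < 3486784401? YES
  n = 82: C(82, 7) = 3801756816; 3801756816 < 3486784401? NO
The largest n with C(n, 7) < 3486784401 is n = 81 (where E[X] = 42928600/43046721 ≈ 0.9972560). Hence R_3(7) > 81, i.e. R_3(7) ≥ 82.

Largest n = 81; hence R_3(7) > 81.


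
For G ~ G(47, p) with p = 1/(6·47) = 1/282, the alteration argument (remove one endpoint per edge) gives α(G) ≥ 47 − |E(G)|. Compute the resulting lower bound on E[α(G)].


E[|E(G)|] = C(47, 2)·p = 1081 · (1/282) = 23/6.
E[α(G)] ≥ n − E[|E(G)|] = 47 − 23/6 = 259/6.
Numerically: ≈ 43.16667.
(This is only a lower bound; the true E[α(G)] may be larger.)

E[α(G)] ≥ 259/6 ≈ 43.16667.


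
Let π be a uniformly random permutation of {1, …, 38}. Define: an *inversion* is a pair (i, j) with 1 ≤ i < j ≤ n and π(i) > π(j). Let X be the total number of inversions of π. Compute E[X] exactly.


Write X = Σ X_I over the C(38, 2) = 703 pairs i < j, with X_I the indicator of one inversion.
There are 703 indicators.
For each fixed pair i < j, the values π(i) and π(j) are two distinct elements of {1, …, 38} in uniformly random order; by symmetry P[π(i) > π(j)] = 1/2.
By linearity: E[X] = 703 · (1/2) = C(38, 2) · (1/2) = 703/2 = 703/2 ≈ 351.5000.

E[X] = 703/2 = 351.5000.


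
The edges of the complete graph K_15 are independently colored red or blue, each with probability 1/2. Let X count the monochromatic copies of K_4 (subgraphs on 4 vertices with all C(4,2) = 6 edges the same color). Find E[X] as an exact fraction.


Let X = Σ_S X_S over the C(15, 4) = 1365 subsets S of size 4, where X_S = 1 if the K_4 on S is monochromatic.
For a fixed S, the K_4 on S has C(4, 2) = 6 edges. P[all 6 edges red] = (1/2)^6, and likewise for blue, so P[monochromatic] = 2·(1/2)^6 = 2^{1 − 6} = 1/32.
By linearity: E[X] = C(15, 4) · 2^{1 − 6} = 1365 · 1/32 = 1365/32.
Numerically: E[X] ≈ 42.656.

E[X] = C(15,4)·2^(1−C(4,2)) = 1365/32 ≈ 42.656.


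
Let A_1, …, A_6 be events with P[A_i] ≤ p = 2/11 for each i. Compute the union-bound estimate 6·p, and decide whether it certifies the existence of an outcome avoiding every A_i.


Union bound: P[∪_{i=1}^{6} A_i] ≤ Σ_i P[A_i] ≤ 6·p = 6·(2/11) = 12/11.
Numerically: 12/11 ≈ 1.09091.
Is 12/11 < 1? NO.
Since the bound 12/11 is ≥ 1, the union bound is uninformative here; it does NOT by itself certify existence.

6·p = 12/11 ≈ 1.09091; existence NOT certified by the union bound.


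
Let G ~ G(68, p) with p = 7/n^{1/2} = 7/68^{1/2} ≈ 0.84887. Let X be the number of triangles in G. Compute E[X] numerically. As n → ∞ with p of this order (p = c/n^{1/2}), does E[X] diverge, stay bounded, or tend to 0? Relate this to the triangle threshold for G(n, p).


Number of potential triangles: C(68, 3) = 50116.
Each occurs with probability p³ ≈ (0.84887)³ ≈ 6.1168911e-01.
By linearity: E[X] = C(68, 3)·p³ ≈ 50116 · 6.1168911e-01 ≈ 30655.41159.
Since α = 1/2 < 1, p = c/n^{1/2} ≫ 1/n is above the triangle threshold p ~ 1/n. Asymptotically E[X] ~ (c³/6)·n^{3(1−α)} = (7³/6)·n^{1.5} → ∞; triangles are abundant w.h.p.

E[X] ≈ 30655.41159; in regime p = Θ(1/n^{1/2}) E[X] diverges (above the triangle threshold p ~ 1/n).


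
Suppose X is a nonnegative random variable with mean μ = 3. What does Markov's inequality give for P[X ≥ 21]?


μ = E[X] = 3, a = 21.
Markov: P[X ≥ 21] ≤ μ/a = (3)/21 = 1/7.
Numerically: ≈ 0.143.
(Since a = 21 > μ = 3.000, the bound 1/7 is < 1 and informative.)

P[X ≥ 21] ≤ 1/7 ≈ 0.143.


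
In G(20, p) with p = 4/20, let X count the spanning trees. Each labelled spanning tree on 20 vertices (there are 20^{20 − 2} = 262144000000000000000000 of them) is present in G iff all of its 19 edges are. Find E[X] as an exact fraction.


K_20 has 20^{20 − 2} = 262144000000000000000000 labelled spanning trees.
For each such spanning tree H, let X_H = 1 if all 19 edges of H are present in G. Then P[X_H = 1] = p^{19} = (1/5)^{19} = 1/19073486328125.
By linearity: E[X] = Σ_H E[X_H] = 262144000000000000000000 · p^{19} = 262144000000000000000000 · 1/19073486328125 = 68719476736/5.
Numerically: E[X] ≈ 1.37439e+10.

E[X] = 262144000000000000000000 · (1/5)^{19} = 68719476736/5 ≈ 1.37439e+10.


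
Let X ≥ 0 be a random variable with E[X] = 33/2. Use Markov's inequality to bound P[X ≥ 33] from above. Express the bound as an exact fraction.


μ = E[X] = 33/2, a = 33.
Markov: P[X ≥ 33] ≤ μ/a = (33/2)/33 = 1/2.
Numerically: ≈ 0.50000.
(Since a = 33 > μ = 16.50000, the bound 1/2 is < 1 and informative.)

P[X ≥ 33] ≤ 1/2 ≈ 0.50000.


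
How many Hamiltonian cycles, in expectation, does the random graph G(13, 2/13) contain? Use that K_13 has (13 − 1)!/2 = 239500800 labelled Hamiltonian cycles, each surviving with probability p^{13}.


K_13 has (13 − 1)!/2 = 239500800 labelled Hamiltonian cycles.
For each such Hamiltonian cycle H, let X_H = 1 if all 13 edges of H are present in G. Then P[X_H = 1] = p^{13} = (2/13)^{13} = 8192/302875106592253.
By linearity: E[X] = Σ_H E[X_H] = 239500800 · p^{13} = 239500800 · 8192/302875106592253 = 1961990553600/302875106592253.
Numerically: E[X] ≈ 0.0064779.

E[X] = 239500800 · (2/13)^{13} = 1961990553600/302875106592253 ≈ 0.0064779.


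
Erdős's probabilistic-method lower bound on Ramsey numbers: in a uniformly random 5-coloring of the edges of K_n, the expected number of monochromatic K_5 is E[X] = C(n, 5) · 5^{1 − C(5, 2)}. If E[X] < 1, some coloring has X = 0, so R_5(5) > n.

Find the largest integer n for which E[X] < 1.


We need C(n, 5) · 5^{1 − 10} < 1, i.e. C(n, 5) < 5^{10 − 1} = 1953125.
Check values of n near the boundary:
  n = 44: C(44, 5) = 1086008; 1086008 < 1953125? YES
  n = 45: C(45, 5) = 1221759; 1221759 < 1953125? YES
  n = 46: C(46, 5) = 1370754; 1370754 < 1953125? YES
  n = 47: C(47, 5) = 1533939; 1533939 < 1953125? YES
  n = 48: C(48, 5) = 1712304; 1712304 < 1953125? YES
  n = 49: C(49, 5) = 1906884; 1906884 < 1953125? YES
  n = 50: C(50, 5) = 2118760; 2118760 < 1953125? NO
  n = 51: C(51, 5) = 2349060; 2349060 < 1953125? NO
The largest n with C(n, 5) < 1953125 is n = 49 (where E[X] = 1906884/1953125 ≈ 0.9763). Hence R_5(5) > 49, i.e. R_5(5) ≥ 50.

Largest n = 49; hence R_5(5) > 49.


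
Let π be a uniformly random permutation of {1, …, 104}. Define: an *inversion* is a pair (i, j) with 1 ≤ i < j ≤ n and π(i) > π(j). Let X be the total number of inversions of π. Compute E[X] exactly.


Write X = Σ X_I over the C(104, 2) = 5356 pairs i < j, with X_I the indicator of one inversion.
There are 5356 indicators.
For each fixed pair i < j, the values π(i) and π(j) are two distinct elements of {1, …, 104} in uniformly random order; by symmetry P[π(i) > π(j)] = 1/2.
By linearity: E[X] = 5356 · (1/2) = C(104, 2) · (1/2) = 5356/2 = 2678 ≈ 2678.000.

E[X] = 2678 = 2678.000.


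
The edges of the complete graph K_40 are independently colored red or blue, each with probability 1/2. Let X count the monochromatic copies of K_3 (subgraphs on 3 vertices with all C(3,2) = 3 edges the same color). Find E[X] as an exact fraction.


Let X = Σ_S X_S over the C(40, 3) = 9880 subsets S of size 3, where X_S = 1 if the K_3 on S is monochromatic.
For a fixed S, the K_3 on S has C(3, 2) = 3 edges. P[all 3 edges red] = (1/2)^3, and likewise for blue, so P[monochromatic] = 2·(1/2)^3 = 2^{1 − 3} = 1/4.
By linearity of expectation: E[X] = C(40, 3) · 2^{1 − 3} = 9880 · 1/4 = 2470.
Numerically: E[X] ≈ 2470.00000.

E[X] = C(40,3)·2^(1−C(3,2)) = 2470 ≈ 2470.00000.


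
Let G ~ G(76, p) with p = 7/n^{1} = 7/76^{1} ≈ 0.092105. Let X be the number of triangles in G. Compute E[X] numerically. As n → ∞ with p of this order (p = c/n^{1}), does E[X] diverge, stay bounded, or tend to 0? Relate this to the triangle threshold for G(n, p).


Number of potential triangles: C(76, 3) = 70300.
Each occurs with probability p³ ≈ (0.092105)³ ≈ 7.8136390e-04.
By linearity: E[X] = C(76, 3)·p³ ≈ 70300 · 7.8136390e-04 ≈ 54.92988.
Here α = 1, so p = 7/n is exactly at the triangle threshold p ~ 1/n. Asymptotically E[X] → c³/6 = 7³/6 = 343/6 ≈ 57.16667, a bounded constant. In this regime the triangle count is asymptotically Poisson(c³/6).

E[X] ≈ 54.92988; in regime p = Θ(1/n^{1}) E[X] stays bounded (at the triangle threshold p ~ 1/n).


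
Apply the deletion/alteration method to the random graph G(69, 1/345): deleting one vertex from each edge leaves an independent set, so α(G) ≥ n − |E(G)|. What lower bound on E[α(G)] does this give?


E[|E(G)|] = C(69, 2)·p = 2346 · (1/345) = 34/5.
E[α(G)] ≥ n − E[|E(G)|] = 69 − 34/5 = 311/5.
Numerically: ≈ 62.20000.
(This is only a lower bound; the true E[α(G)] may be larger.)

E[α(G)] ≥ 311/5 ≈ 62.20000.


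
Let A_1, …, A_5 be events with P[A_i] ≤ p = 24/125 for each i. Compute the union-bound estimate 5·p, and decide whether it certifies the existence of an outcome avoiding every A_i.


Union bound: P[∪_{i=1}^{5} A_i] ≤ Σ_i P[A_i] ≤ 5·p = 5·(24/125) = 24/25.
Numerically: 24/25 ≈ 0.96000.
Is 24/25 < 1? YES.
Since P[∪ A_i] ≤ 24/25 < 1, the complement has P[∩ A_i^c] ≥ 1 − 24/25 = 1/25 > 0, so some outcome avoids every A_i.

5·p = 24/25 ≈ 0.96000; existence CERTIFIED by the union bound.


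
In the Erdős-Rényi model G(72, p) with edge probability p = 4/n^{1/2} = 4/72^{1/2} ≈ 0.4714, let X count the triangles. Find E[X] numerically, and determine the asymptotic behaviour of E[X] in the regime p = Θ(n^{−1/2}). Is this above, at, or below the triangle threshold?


Number of potential triangles: C(72, 3) = 59640.
Each occurs with probability p³ ≈ (0.4714)³ ≈ 1.0475656e-01.
By linearity: E[X] = C(72, 3)·p³ ≈ 59640 · 1.0475656e-01 ≈ 6247.68125.
Since α = 1/2 < 1, p = c/n^{1/2} ≫ 1/n is above the triangle threshold p ~ 1/n. Asymptotically E[X] ~ (c³/6)·n^{3(1−α)} = (4³/6)·n^{1.5} → ∞; triangles are abundant w.h.p.

E[X] ≈ 6247.68125; in regime p = Θ(1/n^{1/2}) E[X] diverges (above the triangle threshold p ~ 1/n).


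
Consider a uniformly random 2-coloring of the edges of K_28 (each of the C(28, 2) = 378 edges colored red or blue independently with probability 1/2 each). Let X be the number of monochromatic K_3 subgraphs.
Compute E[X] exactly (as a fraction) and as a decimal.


Let X = Σ_S X_S over the C(28, 3) = 3276 subsets S of size 3, where X_S = 1 if the K_3 on S is monochromatic.
For a fixed S, the K_3 on S has C(3, 2) = 3 edges. P[all 3 edges red] = (1/2)^3, and likewise for blue, so P[monochromatic] = 2·(1/2)^3 = 2^{1 − 3} = 1/4.
Summing: E[X] = C(28, 3) · 2^{1 − 3} = 3276 · 1/4 = 819.
Numerically: E[X] ≈ 819.0000.

E[X] = C(28,3)·2^(1−C(3,2)) = 819 ≈ 819.0000.


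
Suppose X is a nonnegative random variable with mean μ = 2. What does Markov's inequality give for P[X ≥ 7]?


μ = E[X] = 2, a = 7.
Markov: P[X ≥ 7] ≤ μ/a = (2)/7 = 2/7.
Numerically: ≈ 0.28571.
(Since a = 7 > μ = 2.00000, the bound 2/7 is < 1 and informative.)

P[X ≥ 7] ≤ 2/7 ≈ 0.28571.


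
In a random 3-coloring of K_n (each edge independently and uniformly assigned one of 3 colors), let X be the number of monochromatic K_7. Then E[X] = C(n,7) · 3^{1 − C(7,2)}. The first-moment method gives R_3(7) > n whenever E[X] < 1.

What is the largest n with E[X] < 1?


We need C(n, 7) · 3^{1 − 21} < 1, i.e. C(n, 7) < 3^{21 − 1} = 3486784401.
Check values of n near the boundary:
  n = 79: C(79, 7) = 2898753715; 2898753715 < 3486784401? YES
  n = 80: C(80, 7) = 3176716400; 3176716400 < 3486784401? YES
  n = 81: C(81, 7) = 3477216600; 3477216600 < 3486784401? YES
  n = 82: C(82, 7) = 3801756816; 3801756816 < 3486784401? NO
The largest n with C(n, 7) < 3486784401 is n = 81 (where E[X] = 42928600/43046721 ≈ 0.9973). Hence R_3(7) > 81, i.e. R_3(7) ≥ 82.

Largest n = 81; hence R_3(7) > 81.


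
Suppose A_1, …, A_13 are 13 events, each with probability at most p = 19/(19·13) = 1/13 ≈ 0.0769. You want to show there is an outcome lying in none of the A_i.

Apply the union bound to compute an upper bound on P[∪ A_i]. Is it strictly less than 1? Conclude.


Union bound: P[∪_{i=1}^{13} A_i] ≤ Σ_i P[A_i] ≤ 13·p = 13·(1/13) = 1.
Numerically: 1 ≈ 1.0000.
Is 1 < 1? NO.
Since the bound 1 is ≥ 1, the union bound is uninformative here; it does NOT by itself certify existence.

13·p = 1 ≈ 1.0000; existence NOT certified by the union bound.


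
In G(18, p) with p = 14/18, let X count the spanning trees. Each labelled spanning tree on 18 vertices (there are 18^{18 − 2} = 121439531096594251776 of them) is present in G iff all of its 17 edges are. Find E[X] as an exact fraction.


K_18 has 18^{18 − 2} = 121439531096594251776 labelled spanning trees.
For each such spanning tree H, let X_H = 1 if all 17 edges of H are present in G. Then P[X_H = 1] = p^{17} = (7/9)^{17} = 232630513987207/16677181699666569.
By linearity of expectation: E[X] = Σ_H E[X_H] = 121439531096594251776 · p^{17} = 121439531096594251776 · 232630513987207/16677181699666569 = 15245673364665597952/9.
Numerically: E[X] ≈ 1.69e+18.

E[X] = 121439531096594251776 · (7/9)^{17} = 15245673364665597952/9 ≈ 1.69e+18.


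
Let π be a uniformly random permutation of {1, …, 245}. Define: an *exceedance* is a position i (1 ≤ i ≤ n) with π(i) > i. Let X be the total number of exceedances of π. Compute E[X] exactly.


Write X = Σ_{i=1}^{245} X_i, where X_i = 1_{π(i) > i}.
For each fixed i, π(i) is uniform over {1, …, 245} (marginal of a uniform permutation), so P[π(i) > i] = (n − i)/n. Summing: Σ_{i=1}^{245} (n − i)/n = (0 + 1 + … + 244)/245 = 245(245 − 1)/(2·245) = (245 − 1)/2.
Hence E[X] = Σ_{i=1}^{245} (245 − i)/245 = 122 ≈ 122.000000.

E[X] = 122 = 122.000000.


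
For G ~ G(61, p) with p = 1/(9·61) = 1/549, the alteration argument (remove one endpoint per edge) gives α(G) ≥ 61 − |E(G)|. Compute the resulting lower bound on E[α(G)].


E[|E(G)|] = C(61, 2)·p = 1830 · (1/549) = 10/3.
E[α(G)] ≥ n − E[|E(G)|] = 61 − 10/3 = 173/3.
Numerically: ≈ 57.667.
(This is only a lower bound; the true E[α(G)] may be larger.)

E[α(G)] ≥ 173/3 ≈ 57.667.


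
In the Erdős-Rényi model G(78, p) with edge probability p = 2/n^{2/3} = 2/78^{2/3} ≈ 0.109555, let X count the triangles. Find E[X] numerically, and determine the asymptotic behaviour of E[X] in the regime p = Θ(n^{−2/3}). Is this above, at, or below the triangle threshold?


Number of potential triangles: C(78, 3) = 76076.
Each occurs with probability p³ ≈ (0.109555)³ ≈ 1.31492439e-03.
By linearity: E[X] = C(78, 3)·p³ ≈ 76076 · 1.31492439e-03 ≈ 100.034188.
Since α = 2/3 < 1, p = c/n^{2/3} ≫ 1/n is above the triangle threshold p ~ 1/n. Asymptotically E[X] ~ (c³/6)·n^{3(1−α)} = (2³/6)·n^{1} → ∞; triangles are abundant w.h.p.

E[X] ≈ 100.034188; in regime p = Θ(1/n^{2/3}) E[X] diverges (above the triangle threshold p ~ 1/n).


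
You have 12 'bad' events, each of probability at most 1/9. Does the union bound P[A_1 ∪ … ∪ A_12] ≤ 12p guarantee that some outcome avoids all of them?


Union bound: P[∪_{i=1}^{12} A_i] ≤ Σ_i P[A_i] ≤ 12·p = 12·(1/9) = 4/3.
Numerically: 4/3 ≈ 1.3333.
Is 4/3 < 1? NO.
Since the bound 4/3 is ≥ 1, the union bound is uninformative here; it does NOT by itself certify existence.

12·p = 4/3 ≈ 1.3333; existence NOT certified by the union bound.


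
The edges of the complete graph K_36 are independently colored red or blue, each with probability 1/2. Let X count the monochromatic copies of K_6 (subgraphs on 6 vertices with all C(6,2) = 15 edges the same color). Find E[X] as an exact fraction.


Let X = Σ_S X_S over the C(36, 6) = 1947792 subsets S of size 6, where X_S = 1 if the K_6 on S is monochromatic.
For a fixed S, the K_6 on S has C(6, 2) = 15 edges. P[all 15 edges red] = (1/2)^15, and likewise for blue, so P[monochromatic] = 2·(1/2)^15 = 2^{1 − 15} = 1/16384.
By linearity: E[X] = C(36, 6) · 2^{1 − 15} = 1947792 · 1/16384 = 121737/1024.
Numerically: E[X] ≈ 118.88379.

E[X] = C(36,6)·2^(1−C(6,2)) = 121737/1024 ≈ 118.88379.


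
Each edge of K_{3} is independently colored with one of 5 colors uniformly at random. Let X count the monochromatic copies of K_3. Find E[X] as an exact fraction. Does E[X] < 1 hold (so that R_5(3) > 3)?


E[X] = C(3, 3) · 5^{1 − 3} = 1 · 5^{−2} = 1/25.
As a reduced fraction: E[X] = 1/25 ≈ 0.040.
Is E[X] < 1? YES.
Since E[X] < 1, there exists a 5-coloring of K_{3} with no monochromatic K_3; hence R_5(3) > 3.

E[X] = 1/25 ≈ 0.040; E[X] < 1, so R_5(3) > 3.


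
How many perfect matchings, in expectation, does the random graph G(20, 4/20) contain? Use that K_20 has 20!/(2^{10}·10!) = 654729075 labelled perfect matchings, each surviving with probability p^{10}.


K_20 has 20!/(2^{10}·10!) = 654729075 labelled perfect matchings.
For each such perfect matching H, let X_H = 1 if all 10 edges of H are present in G. Then P[X_H = 1] = p^{10} = (1/5)^{10} = 1/9765625.
Summing the indicators: E[X] = Σ_H E[X_H] = 654729075 · p^{10} = 654729075 · 1/9765625 = 26189163/390625.
Numerically: E[X] ≈ 67.

E[X] = 654729075 · (1/5)^{10} = 26189163/390625 ≈ 67.


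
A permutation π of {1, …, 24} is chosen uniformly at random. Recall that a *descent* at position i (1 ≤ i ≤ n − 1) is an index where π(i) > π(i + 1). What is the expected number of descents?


Write X = Σ X_I over i = 1, …, 23, with X_I the indicator of one descent.
There are 23 indicators.
For each fixed i, the pair (π(i), π(i+1)) is a uniformly random ordered pair of distinct values from {1, …, 24}; by symmetry P[π(i) > π(i+1)] = 1/2.
By linearity: E[X] = 23 · (1/2) = (24 − 1) · (1/2) = 23/2 ≈ 11.50000.

E[X] = 23/2 = 11.50000.


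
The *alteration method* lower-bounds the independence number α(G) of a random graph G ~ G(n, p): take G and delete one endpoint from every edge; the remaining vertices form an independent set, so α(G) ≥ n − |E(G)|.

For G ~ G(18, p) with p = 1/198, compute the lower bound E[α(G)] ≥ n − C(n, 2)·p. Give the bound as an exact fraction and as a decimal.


E[|E(G)|] = C(18, 2)·p = 153 · (1/198) = 17/22.
E[α(G)] ≥ n − E[|E(G)|] = 18 − 17/22 = 379/22.
Numerically: ≈ 17.227.
(This is only a lower bound; the true E[α(G)] may be larger.)

E[α(G)] ≥ 379/22 ≈ 17.227.


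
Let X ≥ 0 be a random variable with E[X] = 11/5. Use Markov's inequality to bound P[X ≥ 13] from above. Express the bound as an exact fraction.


μ = E[X] = 11/5, a = 13.
Markov: P[X ≥ 13] ≤ μ/a = (11/5)/13 = 11/65.
Numerically: ≈ 0.16923.
(Since a = 13 > μ = 2.20000, the bound 11/65 is < 1 and informative.)

P[X ≥ 13] ≤ 11/65 ≈ 0.16923.


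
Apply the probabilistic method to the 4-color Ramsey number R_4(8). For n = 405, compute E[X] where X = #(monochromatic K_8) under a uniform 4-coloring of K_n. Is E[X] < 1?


E[X] = C(405, 8) · 4^{1 − 28} = 16745853821188050 · 4^{−27} = 16745853821188050/18014398509481984.
As a reduced fraction: E[X] = 8372926910594025/9007199254740992 ≈ 0.9296.
Is E[X] < 1? YES.
Since E[X] < 1, there exists a 4-coloring of K_{405} with no monochromatic K_8; hence R_4(8) > 405.

E[X] = 8372926910594025/9007199254740992 ≈ 0.9296; E[X] < 1, so R_4(8) > 405.


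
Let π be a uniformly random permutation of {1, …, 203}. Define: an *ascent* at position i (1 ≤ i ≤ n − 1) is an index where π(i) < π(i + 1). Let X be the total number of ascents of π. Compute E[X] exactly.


Write X = Σ X_I over i = 1, …, 202, with X_I the indicator of one ascent.
There are 202 indicators.
For each fixed i, the pair (π(i), π(i+1)) is a uniformly random ordered pair of distinct values from {1, …, 203}; by symmetry P[π(i) < π(i+1)] = 1/2.
By linearity: E[X] = 202 · (1/2) = (203 − 1) · (1/2) = 101 ≈ 101.00000.

E[X] = 101 = 101.00000.


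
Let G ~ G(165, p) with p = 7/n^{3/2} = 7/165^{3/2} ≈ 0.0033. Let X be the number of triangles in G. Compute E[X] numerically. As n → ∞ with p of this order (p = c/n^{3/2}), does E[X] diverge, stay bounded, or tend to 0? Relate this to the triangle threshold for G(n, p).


Number of potential triangles: C(165, 3) = 735130.
Each occurs with probability p³ ≈ (0.0033)³ ≈ 3.60260e-08.
By linearity: E[X] = C(165, 3)·p³ ≈ 735130 · 3.60260e-08 ≈ 0.026.
Since α = 3/2 > 1, p = c/n^{3/2} = o(1/n) is below the triangle threshold p ~ 1/n. Asymptotically E[X] ~ (c³/6)·n^{3(1−α)} = (7³/6)·n^{-1.5} → 0, so by Markov's inequality G has no triangles w.h.p.

E[X] ≈ 0.026; in regime p = Θ(1/n^{3/2}) E[X] tends to 0 (below the triangle threshold p ~ 1/n).


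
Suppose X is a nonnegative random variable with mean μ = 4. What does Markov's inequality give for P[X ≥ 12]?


μ = E[X] = 4, a = 12.
Markov: P[X ≥ 12] ≤ μ/a = (4)/12 = 1/3.
Numerically: ≈ 0.33333.
(Since a = 12 > μ = 4.00000, the bound 1/3 is < 1 and informative.)

P[X ≥ 12] ≤ 1/3 ≈ 0.33333.


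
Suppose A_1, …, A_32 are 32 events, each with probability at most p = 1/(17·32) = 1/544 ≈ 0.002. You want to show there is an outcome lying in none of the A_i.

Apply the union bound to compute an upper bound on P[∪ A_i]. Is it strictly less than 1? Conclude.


Union bound: P[∪_{i=1}^{32} A_i] ≤ Σ_i P[A_i] ≤ 32·p = 32·(1/544) = 1/17.
Numerically: 1/17 ≈ 0.059.
Is 1/17 < 1? YES.
Since P[∪ A_i] ≤ 1/17 < 1, the complement has P[∩ A_i^c] ≥ 1 − 1/17 = 16/17 > 0, so some outcome avoids every A_i.

32·p = 1/17 ≈ 0.059; existence CERTIFIED by the union bound.


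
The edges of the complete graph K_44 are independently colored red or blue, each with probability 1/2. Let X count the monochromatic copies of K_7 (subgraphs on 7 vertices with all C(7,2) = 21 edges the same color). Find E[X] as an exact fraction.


Let X = Σ_S X_S over the C(44, 7) = 38320568 subsets S of size 7, where X_S = 1 if the K_7 on S is monochromatic.
For a fixed S, the K_7 on S has C(7, 2) = 21 edges. P[all 21 edges red] = (1/2)^21, and likewise for blue, so P[monochromatic] = 2·(1/2)^21 = 2^{1 − 21} = 1/1048576.
By linearity of expectation: E[X] = C(44, 7) · 2^{1 − 21} = 38320568 · 1/1048576 = 4790071/131072.
Numerically: E[X] ≈ 36.54534.

E[X] = C(44,7)·2^(1−C(7,2)) = 4790071/131072 ≈ 36.54534.


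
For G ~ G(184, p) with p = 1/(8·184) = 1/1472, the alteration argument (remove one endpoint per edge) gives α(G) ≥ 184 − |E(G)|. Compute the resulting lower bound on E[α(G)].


E[|E(G)|] = C(184, 2)·p = 16836 · (1/1472) = 183/16.
E[α(G)] ≥ n − E[|E(G)|] = 184 − 183/16 = 2761/16.
Numerically: ≈ 172.562.
(This is only a lower bound; the true E[α(G)] may be larger.)

E[α(G)] ≥ 2761/16 ≈ 172.562.


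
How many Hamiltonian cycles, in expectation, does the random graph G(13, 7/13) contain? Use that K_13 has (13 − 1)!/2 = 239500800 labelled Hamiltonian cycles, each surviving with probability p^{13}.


K_13 has (13 − 1)!/2 = 239500800 labelled Hamiltonian cycles.
For each such Hamiltonian cycle H, let X_H = 1 if all 13 edges of H are present in G. Then P[X_H = 1] = p^{13} = (7/13)^{13} = 96889010407/302875106592253.
By linearity: E[X] = Σ_H E[X_H] = 239500800 · p^{13} = 239500800 · 96889010407/302875106592253 = 23204995503684825600/302875106592253.
Numerically: E[X] ≈ 7.662e+04.

E[X] = 239500800 · (7/13)^{13} = 23204995503684825600/302875106592253 ≈ 7.662e+04.


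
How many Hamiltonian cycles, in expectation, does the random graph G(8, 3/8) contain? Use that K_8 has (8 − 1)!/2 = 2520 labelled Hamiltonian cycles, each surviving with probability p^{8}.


K_8 has (8 − 1)!/2 = 2520 labelled Hamiltonian cycles.
For each such Hamiltonian cycle H, let X_H = 1 if all 8 edges of H are present in G. Then P[X_H = 1] = p^{8} = (3/8)^{8} = 6561/16777216.
By linearity: E[X] = Σ_H E[X_H] = 2520 · p^{8} = 2520 · 6561/16777216 = 2066715/2097152.
Numerically: E[X] ≈ 0.9855.

E[X] = 2520 · (3/8)^{8} = 2066715/2097152 ≈ 0.9855.


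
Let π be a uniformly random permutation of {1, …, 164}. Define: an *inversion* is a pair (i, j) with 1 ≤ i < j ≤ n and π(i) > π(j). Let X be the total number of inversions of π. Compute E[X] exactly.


Write X = Σ X_I over the C(164, 2) = 13366 pairs i < j, with X_I the indicator of one inversion.
There are 13366 indicators.
For each fixed pair i < j, the values π(i) and π(j) are two distinct elements of {1, …, 164} in uniformly random order; by symmetry P[π(i) > π(j)] = 1/2.
By linearity: E[X] = 13366 · (1/2) = C(164, 2) · (1/2) = 13366/2 = 6683 ≈ 6683.000.

E[X] = 6683 = 6683.000.


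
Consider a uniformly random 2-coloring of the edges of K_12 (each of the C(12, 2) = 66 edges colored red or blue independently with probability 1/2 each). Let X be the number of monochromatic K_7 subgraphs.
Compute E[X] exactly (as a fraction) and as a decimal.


Let X = Σ_S X_S over the C(12, 7) = 792 subsets S of size 7, where X_S = 1 if the K_7 on S is monochromatic.
For a fixed S, the K_7 on S has C(7, 2) = 21 edges. P[all 21 edges red] = (1/2)^21, and likewise for blue, so P[monochromatic] = 2·(1/2)^21 = 2^{1 − 21} = 1/1048576.
By linearity of expectation: E[X] = C(12, 7) · 2^{1 − 21} = 792 · 1/1048576 = 99/131072.
Numerically: E[X] ≈ 0.0008.

E[X] = C(12,7)·2^(1−C(7,2)) = 99/131072 ≈ 0.0008.


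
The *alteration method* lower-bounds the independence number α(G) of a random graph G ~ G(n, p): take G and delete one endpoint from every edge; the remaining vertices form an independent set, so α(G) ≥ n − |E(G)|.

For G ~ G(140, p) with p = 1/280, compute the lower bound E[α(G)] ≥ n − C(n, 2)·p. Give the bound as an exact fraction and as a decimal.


E[|E(G)|] = C(140, 2)·p = 9730 · (1/280) = 139/4.
E[α(G)] ≥ n − E[|E(G)|] = 140 − 139/4 = 421/4.
Numerically: ≈ 105.250.
(This is only a lower bound; the true E[α(G)] may be larger.)

E[α(G)] ≥ 421/4 ≈ 105.250.


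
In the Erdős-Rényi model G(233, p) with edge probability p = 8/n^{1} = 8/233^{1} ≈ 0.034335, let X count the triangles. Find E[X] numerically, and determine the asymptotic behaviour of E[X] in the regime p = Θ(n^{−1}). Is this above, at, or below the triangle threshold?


Number of potential triangles: C(233, 3) = 2081156.
Each occurs with probability p³ ≈ (0.034335)³ ≈ 4.0476430e-05.
By linearity: E[X] = C(233, 3)·p³ ≈ 2081156 · 4.0476430e-05 ≈ 84.23776.
Here α = 1, so p = 8/n is exactly at the triangle threshold p ~ 1/n. Asymptotically E[X] → c³/6 = 8³/6 = 256/3 ≈ 85.33333, a bounded constant. In this regime the triangle count is asymptotically Poisson(c³/6).

E[X] ≈ 84.23776; in regime p = Θ(1/n^{1}) E[X] stays bounded (at the triangle threshold p ~ 1/n).


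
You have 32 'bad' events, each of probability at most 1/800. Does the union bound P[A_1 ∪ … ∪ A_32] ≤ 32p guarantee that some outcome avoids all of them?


Union bound: P[∪_{i=1}^{32} A_i] ≤ Σ_i P[A_i] ≤ 32·p = 32·(1/800) = 1/25.
Numerically: 1/25 ≈ 0.0400000.
Is 1/25 < 1? YES.
Since P[∪ A_i] ≤ 1/25 < 1, the complement has P[∩ A_i^c] ≥ 1 − 1/25 = 24/25 > 0, so some outcome avoids every A_i.

32·p = 1/25 ≈ 0.0400000; existence CERTIFIED by the union bound.


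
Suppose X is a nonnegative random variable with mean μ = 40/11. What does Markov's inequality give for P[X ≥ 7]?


μ = E[X] = 40/11, a = 7.
Markov: P[X ≥ 7] ≤ μ/a = (40/11)/7 = 40/77.
Numerically: ≈ 0.519481.
(Since a = 7 > μ = 3.636364, the bound 40/77 is < 1 and informative.)

P[X ≥ 7] ≤ 40/77 ≈ 0.519481.


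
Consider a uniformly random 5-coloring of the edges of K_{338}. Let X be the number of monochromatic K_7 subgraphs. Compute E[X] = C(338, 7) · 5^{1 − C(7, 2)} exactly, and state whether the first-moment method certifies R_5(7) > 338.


E[X] = C(338, 7) · 5^{1 − 21} = 93935323022736 · 5^{−20} = 93935323022736/95367431640625.
As a reduced fraction: E[X] = 93935323022736/95367431640625 ≈ 0.984983.
Is E[X] < 1? YES.
Since E[X] < 1, there exists a 5-coloring of K_{338} with no monochromatic K_7; hence R_5(7) > 338.

E[X] = 93935323022736/95367431640625 ≈ 0.984983; E[X] < 1, so R_5(7) > 338.


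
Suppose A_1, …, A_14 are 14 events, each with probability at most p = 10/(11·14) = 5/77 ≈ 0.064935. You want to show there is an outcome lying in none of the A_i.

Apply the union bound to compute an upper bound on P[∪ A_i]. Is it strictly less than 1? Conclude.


Union bound: P[∪_{i=1}^{14} A_i] ≤ Σ_i P[A_i] ≤ 14·p = 14·(5/77) = 10/11.
Numerically: 10/11 ≈ 0.909091.
Is 10/11 < 1? YES.
Since P[∪ A_i] ≤ 10/11 < 1, the complement has P[∩ A_i^c] ≥ 1 − 10/11 = 1/11 > 0, so some outcome avoids every A_i.

14·p = 10/11 ≈ 0.909091; existence CERTIFIED by the union bound.


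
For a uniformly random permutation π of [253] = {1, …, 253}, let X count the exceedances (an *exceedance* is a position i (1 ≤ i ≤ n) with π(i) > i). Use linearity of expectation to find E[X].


Write X = Σ_{i=1}^{253} X_i, where X_i = 1_{π(i) > i}.
For each fixed i, π(i) is uniform over {1, …, 253} (marginal of a uniform permutation), so P[π(i) > i] = (n − i)/n. Summing: Σ_{i=1}^{253} (n − i)/n = (0 + 1 + … + 252)/253 = 253(253 − 1)/(2·253) = (253 − 1)/2.
Hence E[X] = Σ_{i=1}^{253} (253 − i)/253 = 126 ≈ 126.0000.

E[X] = 126 = 126.0000.


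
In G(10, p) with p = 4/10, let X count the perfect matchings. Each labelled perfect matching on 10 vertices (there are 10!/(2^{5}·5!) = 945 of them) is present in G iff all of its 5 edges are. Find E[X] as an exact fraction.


K_10 has 10!/(2^{5}·5!) = 945 labelled perfect matchings.
For each such perfect matching H, let X_H = 1 if all 5 edges of H are present in G. Then P[X_H = 1] = p^{5} = (2/5)^{5} = 32/3125.
By linearity of expectation: E[X] = Σ_H E[X_H] = 945 · p^{5} = 945 · 32/3125 = 6048/625.
Numerically: E[X] ≈ 9.68.

E[X] = 945 · (2/5)^{5} = 6048/625 ≈ 9.68.


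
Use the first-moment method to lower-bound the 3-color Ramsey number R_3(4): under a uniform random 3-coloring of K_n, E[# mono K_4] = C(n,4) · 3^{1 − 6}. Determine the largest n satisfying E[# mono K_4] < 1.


We need C(n, 4) · 3^{1 − 6} < 1, i.e. C(n, 4) < 3^{6 − 1} = 243.
Check values of n near the boundary:
  n = 7: C(7, 4) = 35; 35 < 243? YES
  n = 8: C(8, 4) = 70; 70 < 243? YES
  n = 9: C(9, 4) = 126; 126 < 243? YES
  n = 10: C(10, 4) = 210; 210 < 243? YES
  n = 11: C(11, 4) = 330; 330 < 243? NO
  n = 12: C(12, 4) = 495; 495 < 243? NO
  n = 13: C(13, 4) = 715; 715 < 243? NO
The largest n with C(n, 4) < 243 is n = 10 (where E[X] = 70/81 ≈ 0.8642). Hence R_3(4) > 10, i.e. R_3(4) ≥ 11.

Largest n = 10; hence R_3(4) > 10.


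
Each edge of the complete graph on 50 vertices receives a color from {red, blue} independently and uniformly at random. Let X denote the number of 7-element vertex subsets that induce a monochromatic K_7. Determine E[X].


Let X = Σ_S X_S over the C(50, 7) = 99884400 subsets S of size 7, where X_S = 1 if the K_7 on S is monochromatic.
For a fixed S, the K_7 on S has C(7, 2) = 21 edges. P[all 21 edges red] = (1/2)^21, and likewise for blue, so P[monochromatic] = 2·(1/2)^21 = 2^{1 − 21} = 1/1048576.
Summing: E[X] = C(50, 7) · 2^{1 − 21} = 99884400 · 1/1048576 = 6242775/65536.
Numerically: E[X] ≈ 95.257187.

E[X] = C(50,7)·2^(1−C(7,2)) = 6242775/65536 ≈ 95.257187.


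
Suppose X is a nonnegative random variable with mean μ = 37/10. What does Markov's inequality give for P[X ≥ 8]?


μ = E[X] = 37/10, a = 8.
Markov: P[X ≥ 8] ≤ μ/a = (37/10)/8 = 37/80.
Numerically: ≈ 0.463.
(Since a = 8 > μ = 3.700, the bound 37/80 is < 1 and informative.)

P[X ≥ 8] ≤ 37/80 ≈ 0.463.


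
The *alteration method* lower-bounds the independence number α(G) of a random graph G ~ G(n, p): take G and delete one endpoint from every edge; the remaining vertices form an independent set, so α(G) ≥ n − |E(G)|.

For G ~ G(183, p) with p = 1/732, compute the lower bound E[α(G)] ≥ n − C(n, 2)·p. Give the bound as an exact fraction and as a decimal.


E[|E(G)|] = C(183, 2)·p = 16653 · (1/732) = 91/4.
E[α(G)] ≥ n − E[|E(G)|] = 183 − 91/4 = 641/4.
Numerically: ≈ 160.250.
(This is only a lower bound; the true E[α(G)] may be larger.)

E[α(G)] ≥ 641/4 ≈ 160.250.
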